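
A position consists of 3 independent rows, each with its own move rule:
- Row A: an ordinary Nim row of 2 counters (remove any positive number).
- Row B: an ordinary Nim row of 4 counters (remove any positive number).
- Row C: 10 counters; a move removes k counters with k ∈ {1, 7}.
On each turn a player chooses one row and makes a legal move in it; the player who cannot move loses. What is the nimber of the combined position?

6

Row A is a plain Nim row of size 2, so its Grundy value is 2.
Row B is a plain Nim row of size 4, so its Grundy value is 4.
Grundy values for row C (subtraction set {1, 7}):
k:     0  1  2  3  4  5  6  7  8  9 10
g(k):  0  1  0  1  0  1  0  1  0  1  0
So g(10) = 0.
By the Sprague-Grundy theorem, the Grundy value of a sum of independent games is the XOR of the component values.
Combined value = 2 ⊕ 4 ⊕ 0 = 6.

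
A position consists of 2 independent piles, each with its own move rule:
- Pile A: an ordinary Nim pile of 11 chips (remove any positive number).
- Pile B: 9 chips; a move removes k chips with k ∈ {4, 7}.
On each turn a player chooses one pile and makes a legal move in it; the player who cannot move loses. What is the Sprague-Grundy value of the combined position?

Pile A is a plain Nim pile of size 11, so its Grundy value is 11.
Build the Grundy sequence for pile B with g(k) = mex{g(k−s) : s ∈ {4, 7}, s ≤ k}:
k:     0  1  2  3  4  5  6  7  8  9
g(k):  0  0  0  0  1  1  1  1  2  2
So g(9) = 2.
By the Sprague-Grundy theorem, the Grundy value of a sum of independent games is the XOR of the component values.
Combined value = 11 ⊕ 2 = 9.

9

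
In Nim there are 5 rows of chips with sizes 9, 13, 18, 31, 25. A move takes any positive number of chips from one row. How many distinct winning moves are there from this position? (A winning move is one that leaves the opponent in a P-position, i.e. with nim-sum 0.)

3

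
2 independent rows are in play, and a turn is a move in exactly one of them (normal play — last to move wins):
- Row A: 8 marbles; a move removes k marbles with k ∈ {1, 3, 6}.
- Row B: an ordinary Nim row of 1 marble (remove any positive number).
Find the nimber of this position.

For row A, compute g(0), g(1), … with moves {1, 3, 6}:
g(0) = mex{} = 0
g(1) = mex{0} = 1
g(2) = mex{1} = 0
g(3) = mex{0} = 1
g(4) = mex{1} = 0
g(5) = mex{0} = 1
g(6) = mex{0,1} = 2
g(7) = mex{0,1,2} = 3
g(8) = mex{0,1,3} = 2
So g(8) = 2.
Row B is a plain Nim row of size 1, so its Grundy value is 1.
The value of a disjunctive sum is the nim-sum of the parts.
Combined value = 2 XOR 1 = 3.

3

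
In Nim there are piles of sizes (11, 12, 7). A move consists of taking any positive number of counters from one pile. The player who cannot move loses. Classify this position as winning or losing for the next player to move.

Losing position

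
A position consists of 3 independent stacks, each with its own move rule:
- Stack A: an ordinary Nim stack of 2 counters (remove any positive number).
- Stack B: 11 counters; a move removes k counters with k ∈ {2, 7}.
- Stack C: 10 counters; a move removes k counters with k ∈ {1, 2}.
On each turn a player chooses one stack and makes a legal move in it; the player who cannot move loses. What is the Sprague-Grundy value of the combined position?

2

Stack A is a plain Nim stack of size 2, so its Grundy value is 2.
Build the Grundy sequence for stack B with g(k) = mex{g(k−s) : s ∈ {2, 7}, s ≤ k}:
k:     0  1  2  3  4  5  6  7  8  9 10 11
g(k):  0  0  1  1  0  0  1  1  2  0  0  1
So g(11) = 1.
For stack C, compute g(0), g(1), … with moves {1, 2}:
k:     0  1  2  3  4  5  6  7  8  9 10
g(k):  0  1  2  0  1  2  0  1  2  0  1
So g(10) = 1.
By the Sprague-Grundy theorem, the Grundy value of a sum of independent games is the XOR of the component values.
Combined value = 2 XOR 1 XOR 1 = 2.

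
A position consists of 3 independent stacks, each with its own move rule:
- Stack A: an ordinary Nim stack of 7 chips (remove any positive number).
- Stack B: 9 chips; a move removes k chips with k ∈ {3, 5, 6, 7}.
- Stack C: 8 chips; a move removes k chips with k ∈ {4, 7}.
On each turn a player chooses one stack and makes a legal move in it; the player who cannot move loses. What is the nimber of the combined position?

6

Stack A is a plain Nim stack of size 7, so its Grundy value is 7.
Build the Grundy sequence for stack B with g(k) = mex{g(k−s) : s ∈ {3, 5, 6, 7}, s ≤ k}:
g(0) = mex{} = 0
g(1) = mex{} = 0
g(2) = mex{} = 0
g(3) = mex{0} = 1
g(4) = mex{0} = 1
g(5) = mex{0} = 1
g(6) = mex{0,1} = 2
g(7) = mex{0,1} = 2
g(8) = mex{0,1} = 2
g(9) = mex{0,1,2} = 3
So g(9) = 3.
For stack C, compute g(0), g(1), … with moves {4, 7}:
g(0) = mex{} = 0
g(1) = mex{} = 0
g(2) = mex{} = 0
g(3) = mex{} = 0
g(4) = mex{0} = 1
g(5) = mex{0} = 1
g(6) = mex{0} = 1
g(7) = mex{0} = 1
g(8) = mex{0,1} = 2
So g(8) = 2.
By the Sprague-Grundy theorem, the Grundy value of a sum of independent games is the XOR of the component values.
Combined value = 7 XOR 3 XOR 2 = 6.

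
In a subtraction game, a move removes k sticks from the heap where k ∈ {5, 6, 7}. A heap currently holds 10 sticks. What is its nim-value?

Build the Grundy sequence with g(k) = mex{g(k−s) : s ∈ {5, 6, 7}, s ≤ k}:
k:     0  1  2  3  4  5  6  7  8  9 10
g(k):  0  0  0  0  0  1  1  1  1  1  2
So g(10) = 2.

2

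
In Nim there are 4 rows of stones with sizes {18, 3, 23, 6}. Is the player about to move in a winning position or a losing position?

Losing position

Compute the nim-sum pairwise:
18 XOR 3 = 17
17 XOR 23 = 6
6 XOR 6 = 0
The nim-sum is 0, so this is a P-position: the player to move is in a losing position under optimal play.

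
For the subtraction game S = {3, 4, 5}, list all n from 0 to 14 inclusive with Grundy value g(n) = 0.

0, 1, 2, 8, 9, 10

Build the Grundy sequence with g(k) = mex{g(k−s) : s ∈ {3, 4, 5}, s ≤ k}:
g(0) = mex{} = 0
g(1) = mex{} = 0
g(2) = mex{} = 0
g(3) = mex{0} = 1
g(4) = mex{0} = 1
g(5) = mex{0} = 1
g(6) = mex{0,1} = 2
g(7) = mex{0,1} = 2
g(8) = mex{1} = 0
g(9) = mex{1,2} = 0
g(10) = mex{1,2} = 0
g(11) = mex{0,2} = 1
g(12) = mex{0,2} = 1
g(13) = mex{0} = 1
g(14) = mex{0,1} = 2
The P-positions (g = 0) in 0..14 are 0, 1, 2, 8, 9, 10.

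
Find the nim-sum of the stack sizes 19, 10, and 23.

14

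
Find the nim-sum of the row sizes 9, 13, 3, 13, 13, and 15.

Nim-sum: 9 ^ 13 ^ 3 ^ 13 ^ 13 ^ 15 = 8.

8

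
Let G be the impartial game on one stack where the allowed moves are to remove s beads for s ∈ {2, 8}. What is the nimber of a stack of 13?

1

Grundy values for subtraction set {2, 8}:
k:     0  1  2  3  4  5  6  7  8  9 10 11 12 13
g(k):  0  0  1  1  0  0  1  1  2  2  0  0  1  1
So g(13) = 1.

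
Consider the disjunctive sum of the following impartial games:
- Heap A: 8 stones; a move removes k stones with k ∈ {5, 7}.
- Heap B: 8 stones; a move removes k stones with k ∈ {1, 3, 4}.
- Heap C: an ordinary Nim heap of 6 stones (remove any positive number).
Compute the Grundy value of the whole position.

Grundy values for heap A (subtraction set {5, 7}):
g(0) = mex{} = 0
g(1) = mex{} = 0
g(2) = mex{} = 0
g(3) = mex{} = 0
g(4) = mex{} = 0
g(5) = mex{0} = 1
g(6) = mex{0} = 1
g(7) = mex{0} = 1
g(8) = mex{0} = 1
So g(8) = 1.
Build the Grundy sequence for heap B with g(k) = mex{g(k−s) : s ∈ {1, 3, 4}, s ≤ k}:
k:     0  1  2  3  4  5  6  7  8
g(k):  0  1  0  1  2  3  2  0  1
So g(8) = 1.
Heap C is a plain Nim heap of size 6, so its Grundy value is 6.
The value of a disjunctive sum is the nim-sum of the parts.
Combined value = 1 XOR 1 XOR 6 = 6.

6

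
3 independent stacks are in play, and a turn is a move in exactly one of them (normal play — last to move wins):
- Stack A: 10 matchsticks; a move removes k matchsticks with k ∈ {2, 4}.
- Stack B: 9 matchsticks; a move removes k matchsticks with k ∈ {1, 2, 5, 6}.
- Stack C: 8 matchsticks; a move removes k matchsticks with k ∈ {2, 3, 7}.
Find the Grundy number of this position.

Build the Grundy sequence for stack A with g(k) = mex{g(k−s) : s ∈ {2, 4}, s ≤ k}:
k:     0  1  2  3  4  5  6  7  8  9 10
g(k):  0  0  1  1  2  2  0  0  1  1  2
So g(10) = 2.
For stack B, compute g(0), g(1), … with moves {1, 2, 5, 6}:
g(0) = mex{} = 0
g(1) = mex{0} = 1
g(2) = mex{0,1} = 2
g(3) = mex{1,2} = 0
g(4) = mex{0,2} = 1
g(5) = mex{0,1} = 2
g(6) = mex{0,1,2} = 3
g(7) = mex{1,2,3} = 0
g(8) = mex{0,2,3} = 1
g(9) = mex{0,1} = 2
So g(9) = 2.
Build the Grundy sequence for stack C with g(k) = mex{g(k−s) : s ∈ {2, 3, 7}, s ≤ k}:
k:     0  1  2  3  4  5  6  7  8
g(k):  0  0  1  1  2  0  0  1  1
So g(8) = 1.
The value of a disjunctive sum is the nim-sum of the parts.
Combined value = 2 XOR 2 XOR 1 = 1.

1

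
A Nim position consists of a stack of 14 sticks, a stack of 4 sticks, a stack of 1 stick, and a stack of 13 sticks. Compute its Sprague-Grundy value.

Nim-sum: 14 XOR 4 XOR 1 XOR 13 = 6.

6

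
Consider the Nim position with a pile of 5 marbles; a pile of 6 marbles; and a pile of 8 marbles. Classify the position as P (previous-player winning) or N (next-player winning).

N-position

Nim-sum: 5 ^ 6 ^ 8 = 11.
The nim-sum is 11 ≠ 0, so this is an N-position: the player to move can win.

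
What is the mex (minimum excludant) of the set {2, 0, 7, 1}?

3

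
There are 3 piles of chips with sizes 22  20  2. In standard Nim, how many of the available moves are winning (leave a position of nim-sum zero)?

0

Nim-sum: 22 XOR 20 XOR 2 = 0.
The nim-sum is already 0, so every move leaves a nonzero nim-sum — there are no winning moves.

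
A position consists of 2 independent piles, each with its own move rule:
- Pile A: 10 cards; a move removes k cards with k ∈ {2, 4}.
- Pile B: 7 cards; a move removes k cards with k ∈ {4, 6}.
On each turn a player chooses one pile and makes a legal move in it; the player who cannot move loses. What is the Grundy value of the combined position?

Grundy values for pile A (subtraction set {2, 4}):
k:     0  1  2  3  4  5  6  7  8  9 10
g(k):  0  0  1  1  2  2  0  0  1  1  2
So g(10) = 2.
Grundy values for pile B (subtraction set {4, 6}):
g(0) = mex{} = 0
g(1) = mex{} = 0
g(2) = mex{} = 0
g(3) = mex{} = 0
g(4) = mex{0} = 1
g(5) = mex{0} = 1
g(6) = mex{0} = 1
g(7) = mex{0} = 1
So g(7) = 1.
By the Sprague-Grundy theorem, the Grundy value of a sum of independent games is the XOR of the component values.
Combined value = 2 ⊕ 1 = 3.

3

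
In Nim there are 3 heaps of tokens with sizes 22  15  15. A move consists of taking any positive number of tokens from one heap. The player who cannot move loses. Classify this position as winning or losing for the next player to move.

Winning position

Compute the nim-sum pairwise:
22 ^ 15 = 25
25 ^ 15 = 22
The nim-sum is 22 ≠ 0, so this is an N-position: the player to move can win.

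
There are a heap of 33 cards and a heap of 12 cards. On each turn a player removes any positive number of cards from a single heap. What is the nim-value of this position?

45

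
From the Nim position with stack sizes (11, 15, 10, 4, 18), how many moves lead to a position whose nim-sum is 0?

Nim-sum: 11 ⊕ 15 ⊕ 10 ⊕ 4 ⊕ 18 = 24.
The overall nim-sum is X = 24. A stack of size p has a winning move iff p XOR X < p (reduce it to p XOR X).
  11: 11 XOR 24 = 19 ≥ 11 — no move.
  15: 15 XOR 24 = 23 ≥ 15 — no move.
  10: 10 XOR 24 = 18 ≥ 10 — no move.
  4: 4 XOR 24 = 28 ≥ 4 — no move.
  18: 18 XOR 24 = 10 < 18 — winning move (to 10).
That gives 1 winning move.

1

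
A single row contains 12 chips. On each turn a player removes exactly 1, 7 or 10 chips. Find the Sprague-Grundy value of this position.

Grundy values for subtraction set {1, 7, 10}:
g(0) = mex{} = 0
g(1) = mex{0} = 1
g(2) = mex{1} = 0
g(3) = mex{0} = 1
g(4) = mex{1} = 0
g(5) = mex{0} = 1
g(6) = mex{1} = 0
g(7) = mex{0} = 1
g(8) = mex{1} = 0
g(9) = mex{0} = 1
g(10) = mex{0,1} = 2
g(11) = mex{0,1,2} = 3
g(12) = mex{0,1,3} = 2
So g(12) = 2.

2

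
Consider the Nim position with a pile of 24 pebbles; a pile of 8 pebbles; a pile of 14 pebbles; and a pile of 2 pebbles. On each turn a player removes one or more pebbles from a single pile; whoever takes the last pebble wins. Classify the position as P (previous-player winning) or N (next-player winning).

N-position

Write each in binary and XOR column by column:
  11000  (24)
  01000  (8)
  01110  (14)
  00010  (2)
  -----
  11100  (28)
The nim-sum is 28 ≠ 0, so this is an N-position: the player to move can win.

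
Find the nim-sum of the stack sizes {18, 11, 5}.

28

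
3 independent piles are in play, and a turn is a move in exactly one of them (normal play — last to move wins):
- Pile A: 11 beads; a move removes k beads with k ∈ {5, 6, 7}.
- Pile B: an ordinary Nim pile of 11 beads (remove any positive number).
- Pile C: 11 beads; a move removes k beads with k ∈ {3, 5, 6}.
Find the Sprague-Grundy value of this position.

9

For pile A, compute g(0), g(1), … with moves {5, 6, 7}:
k:     0  1  2  3  4  5  6  7  8  9 10 11
g(k):  0  0  0  0  0  1  1  1  1  1  2  2
So g(11) = 2.
Pile B is a plain Nim pile of size 11, so its Grundy value is 11.
Grundy values for pile C (subtraction set {3, 5, 6}):
k:     0  1  2  3  4  5  6  7  8  9 10 11
g(k):  0  0  0  1  1  1  2  2  2  0  0  0
So g(11) = 0.
By the Sprague-Grundy theorem, the Grundy value of a sum of independent games is the XOR of the component values.
Combined value = 2 XOR 11 XOR 0 = 9.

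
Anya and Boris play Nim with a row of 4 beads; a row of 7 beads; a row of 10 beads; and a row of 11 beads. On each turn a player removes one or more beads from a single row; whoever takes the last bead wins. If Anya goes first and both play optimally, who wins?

Compute the nim-sum pairwise:
4 ^ 7 = 3
3 ^ 10 = 9
9 ^ 11 = 2
The nim-sum is 2 ≠ 0, so this is an N-position: the player to move can win; Anya has a winning move.

Anya wins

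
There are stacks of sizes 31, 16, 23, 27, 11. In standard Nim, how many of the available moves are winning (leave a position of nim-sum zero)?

3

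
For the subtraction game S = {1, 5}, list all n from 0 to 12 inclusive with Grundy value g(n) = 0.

0, 2, 4, 6, 8, 10, 12

Grundy values for subtraction set {1, 5}:
k:     0  1  2  3  4  5  6  7  8  9 10 11 12
g(k):  0  1  0  1  0  1  0  1  0  1  0  1  0
The P-positions (g = 0) in 0..12 are 0, 2, 4, 6, 8, 10, 12.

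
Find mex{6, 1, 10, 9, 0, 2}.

3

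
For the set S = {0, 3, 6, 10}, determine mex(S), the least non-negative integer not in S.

1

0 is in the set but 1 is not, so the mex is 1.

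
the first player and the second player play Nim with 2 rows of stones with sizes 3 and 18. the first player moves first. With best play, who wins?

the first player wins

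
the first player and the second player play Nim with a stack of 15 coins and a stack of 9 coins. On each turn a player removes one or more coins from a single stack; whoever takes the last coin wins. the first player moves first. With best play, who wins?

Nim-sum: 15 ⊕ 9 = 6.
The nim-sum is 6 ≠ 0, so this is an N-position: the player to move can win; the first player has a winning move.

the first player wins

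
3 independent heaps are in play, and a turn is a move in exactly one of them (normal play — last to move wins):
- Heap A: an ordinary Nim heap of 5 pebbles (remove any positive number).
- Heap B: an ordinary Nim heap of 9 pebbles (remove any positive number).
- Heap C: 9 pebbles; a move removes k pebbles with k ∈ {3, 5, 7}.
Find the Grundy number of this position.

15

Heap A is a plain Nim heap of size 5, so its Grundy value is 5.
Heap B is a plain Nim heap of size 9, so its Grundy value is 9.
For heap C, compute g(0), g(1), … with moves {3, 5, 7}:
g(0) = mex{} = 0
g(1) = mex{} = 0
g(2) = mex{} = 0
g(3) = mex{0} = 1
g(4) = mex{0} = 1
g(5) = mex{0} = 1
g(6) = mex{0,1} = 2
g(7) = mex{0,1} = 2
g(8) = mex{0,1} = 2
g(9) = mex{0,1,2} = 3
So g(9) = 3.
The value of a disjunctive sum is the nim-sum of the parts.
Combined value = 5 ⊕ 9 ⊕ 3 = 15.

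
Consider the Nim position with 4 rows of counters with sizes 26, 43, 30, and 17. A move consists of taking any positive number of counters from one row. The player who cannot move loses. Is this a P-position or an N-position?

N-position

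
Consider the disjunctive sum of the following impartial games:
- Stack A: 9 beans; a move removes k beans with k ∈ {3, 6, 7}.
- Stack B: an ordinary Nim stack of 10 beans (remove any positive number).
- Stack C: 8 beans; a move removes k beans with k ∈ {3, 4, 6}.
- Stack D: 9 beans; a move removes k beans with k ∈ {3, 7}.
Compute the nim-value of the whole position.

Grundy values for stack A (subtraction set {3, 6, 7}):
k:     0  1  2  3  4  5  6  7  8  9
g(k):  0  0  0  1  1  1  2  2  2  3
So g(9) = 3.
Stack B is a plain Nim stack of size 10, so its Grundy value is 10.
Build the Grundy sequence for stack C with g(k) = mex{g(k−s) : s ∈ {3, 4, 6}, s ≤ k}:
k:     0  1  2  3  4  5  6  7  8
g(k):  0  0  0  1  1  1  2  2  2
So g(8) = 2.
For stack D, compute g(0), g(1), … with moves {3, 7}:
g(0) = mex{} = 0
g(1) = mex{} = 0
g(2) = mex{} = 0
g(3) = mex{0} = 1
g(4) = mex{0} = 1
g(5) = mex{0} = 1
g(6) = mex{1} = 0
g(7) = mex{0,1} = 2
g(8) = mex{0,1} = 2
g(9) = mex{0} = 1
So g(9) = 1.
By the Sprague-Grundy theorem, the Grundy value of a sum of independent games is the XOR of the component values.
Combined value = 3 ⊕ 10 ⊕ 2 ⊕ 1 = 10.

10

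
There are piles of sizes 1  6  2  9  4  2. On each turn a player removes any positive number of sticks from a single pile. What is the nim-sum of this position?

10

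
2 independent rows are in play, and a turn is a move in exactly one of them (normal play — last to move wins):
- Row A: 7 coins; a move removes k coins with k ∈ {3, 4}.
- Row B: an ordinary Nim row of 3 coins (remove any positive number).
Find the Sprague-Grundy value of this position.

Grundy values for row A (subtraction set {3, 4}):
k:     0  1  2  3  4  5  6  7
g(k):  0  0  0  1  1  1  2  0
So g(7) = 0.
Row B is a plain Nim row of size 3, so its Grundy value is 3.
By the Sprague-Grundy theorem, the Grundy value of a sum of independent games is the XOR of the component values.
Combined value = 0 ⊕ 3 = 3.

3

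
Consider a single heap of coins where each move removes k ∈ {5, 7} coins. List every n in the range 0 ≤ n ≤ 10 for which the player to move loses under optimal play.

0, 1, 2, 3, 4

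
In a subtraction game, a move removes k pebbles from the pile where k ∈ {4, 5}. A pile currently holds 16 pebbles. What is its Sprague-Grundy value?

1

Compute g(0), g(1), … for moves {4, 5}:
k:     0  1  2  3  4  5  6  7  8  9 10 11 12 13 14 15 16
g(k):  0  0  0  0  1  1  1  1  2  0  0  0  0  1  1  1  1
So g(16) = 1.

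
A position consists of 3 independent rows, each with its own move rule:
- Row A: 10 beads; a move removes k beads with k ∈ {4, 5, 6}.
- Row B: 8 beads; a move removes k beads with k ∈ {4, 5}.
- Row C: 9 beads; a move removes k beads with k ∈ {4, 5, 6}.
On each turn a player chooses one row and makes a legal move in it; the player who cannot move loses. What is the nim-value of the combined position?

Grundy values for row A (subtraction set {4, 5, 6}):
g(0) = mex{} = 0
g(1) = mex{} = 0
g(2) = mex{} = 0
g(3) = mex{} = 0
g(4) = mex{0} = 1
g(5) = mex{0} = 1
g(6) = mex{0} = 1
g(7) = mex{0} = 1
g(8) = mex{0,1} = 2
g(9) = mex{0,1} = 2
g(10) = mex{1} = 0
So g(10) = 0.
Grundy values for row B (subtraction set {4, 5}):
k:     0  1  2  3  4  5  6  7  8
g(k):  0  0  0  0  1  1  1  1  2
So g(8) = 2.
Build the Grundy sequence for row C with g(k) = mex{g(k−s) : s ∈ {4, 5, 6}, s ≤ k}:
g(0) = mex{} = 0
g(1) = mex{} = 0
g(2) = mex{} = 0
g(3) = mex{} = 0
g(4) = mex{0} = 1
g(5) = mex{0} = 1
g(6) = mex{0} = 1
g(7) = mex{0} = 1
g(8) = mex{0,1} = 2
g(9) = mex{0,1} = 2
So g(9) = 2.
The value of a disjunctive sum is the nim-sum of the parts.
Combined value = 0 ⊕ 2 ⊕ 2 = 0.

0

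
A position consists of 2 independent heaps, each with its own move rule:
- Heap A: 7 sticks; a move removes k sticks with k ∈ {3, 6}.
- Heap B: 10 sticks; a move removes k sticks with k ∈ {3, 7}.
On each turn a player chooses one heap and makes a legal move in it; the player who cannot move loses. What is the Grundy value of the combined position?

2

For heap A, compute g(0), g(1), … with moves {3, 6}:
k:     0  1  2  3  4  5  6  7
g(k):  0  0  0  1  1  1  2  2
So g(7) = 2.
Build the Grundy sequence for heap B with g(k) = mex{g(k−s) : s ∈ {3, 7}, s ≤ k}:
g(0) = mex{} = 0
g(1) = mex{} = 0
g(2) = mex{} = 0
g(3) = mex{0} = 1
g(4) = mex{0} = 1
g(5) = mex{0} = 1
g(6) = mex{1} = 0
g(7) = mex{0,1} = 2
g(8) = mex{0,1} = 2
g(9) = mex{0} = 1
g(10) = mex{1,2} = 0
So g(10) = 0.
By the Sprague-Grundy theorem, the Grundy value of a sum of independent games is the XOR of the component values.
Combined value = 2 XOR 0 = 2.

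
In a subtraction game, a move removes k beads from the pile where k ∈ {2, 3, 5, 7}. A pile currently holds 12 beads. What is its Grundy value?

1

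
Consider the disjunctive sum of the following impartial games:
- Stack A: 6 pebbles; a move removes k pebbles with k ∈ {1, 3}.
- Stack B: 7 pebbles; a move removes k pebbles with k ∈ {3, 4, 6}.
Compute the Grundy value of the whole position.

Grundy values for stack A (subtraction set {1, 3}):
k:     0  1  2  3  4  5  6
g(k):  0  1  0  1  0  1  0
So g(6) = 0.
For stack B, compute g(0), g(1), … with moves {3, 4, 6}:
g(0) = mex{} = 0
g(1) = mex{} = 0
g(2) = mex{} = 0
g(3) = mex{0} = 1
g(4) = mex{0} = 1
g(5) = mex{0} = 1
g(6) = mex{0,1} = 2
g(7) = mex{0,1} = 2
So g(7) = 2.
By the Sprague-Grundy theorem, the Grundy value of a sum of independent games is the XOR of the component values.
Combined value = 0 ⊕ 2 = 2.

2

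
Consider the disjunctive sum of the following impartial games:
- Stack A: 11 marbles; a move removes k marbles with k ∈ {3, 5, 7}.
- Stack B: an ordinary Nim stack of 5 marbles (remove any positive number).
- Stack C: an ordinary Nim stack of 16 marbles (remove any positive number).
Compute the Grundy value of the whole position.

21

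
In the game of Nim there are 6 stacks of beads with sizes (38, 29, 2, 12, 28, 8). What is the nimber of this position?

33

Compute the nim-sum pairwise:
38 ⊕ 29 = 59
59 ⊕ 2 = 57
57 ⊕ 12 = 53
53 ⊕ 28 = 41
41 ⊕ 8 = 33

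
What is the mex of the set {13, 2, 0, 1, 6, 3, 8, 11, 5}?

4

The values 0, 1, 2, 3 are all present; 4 is the first non-negative integer missing from the set.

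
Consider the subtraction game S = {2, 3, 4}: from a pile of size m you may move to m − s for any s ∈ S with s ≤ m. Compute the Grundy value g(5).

2

Build the Grundy sequence with g(k) = mex{g(k−s) : s ∈ {2, 3, 4}, s ≤ k}:
g(0) = mex{} = 0
g(1) = mex{} = 0
g(2) = mex{0} = 1
g(3) = mex{0} = 1
g(4) = mex{0,1} = 2
g(5) = mex{0,1} = 2
So g(5) = 2.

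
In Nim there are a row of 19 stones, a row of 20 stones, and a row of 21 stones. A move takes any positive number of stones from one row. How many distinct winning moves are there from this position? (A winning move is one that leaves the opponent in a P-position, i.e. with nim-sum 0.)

3

Nim-sum: 19 ^ 20 ^ 21 = 18.
The overall nim-sum is X = 18. A row of size p has a winning move iff p XOR X < p (reduce it to p XOR X).
  19: 19 XOR 18 = 1 < 19 — winning move (to 1).
  20: 20 XOR 18 = 6 < 20 — winning move (to 6).
  21: 21 XOR 18 = 7 < 21 — winning move (to 7).
That gives 3 winning moves.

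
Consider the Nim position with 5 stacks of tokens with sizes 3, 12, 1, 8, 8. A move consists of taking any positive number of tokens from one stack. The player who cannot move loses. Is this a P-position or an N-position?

N-position

Compute the nim-sum pairwise:
3 ^ 12 = 15
15 ^ 1 = 14
14 ^ 8 = 6
6 ^ 8 = 14
The nim-sum is 14 ≠ 0, so this is an N-position: the player to move can win.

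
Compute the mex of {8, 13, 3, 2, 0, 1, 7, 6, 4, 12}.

5

The values 0, 1, 2, 3, 4 are all present; 5 is the first non-negative integer missing from the set.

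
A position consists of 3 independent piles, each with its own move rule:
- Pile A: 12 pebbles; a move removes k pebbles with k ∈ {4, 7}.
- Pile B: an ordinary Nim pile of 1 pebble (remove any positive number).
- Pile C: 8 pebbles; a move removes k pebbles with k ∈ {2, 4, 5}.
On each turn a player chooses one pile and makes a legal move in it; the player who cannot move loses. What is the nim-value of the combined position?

1

For pile A, compute g(0), g(1), … with moves {4, 7}:
k:     0  1  2  3  4  5  6  7  8  9 10 11 12
g(k):  0  0  0  0  1  1  1  1  2  2  2  0  0
So g(12) = 0.
Pile B is a plain Nim pile of size 1, so its Grundy value is 1.
Build the Grundy sequence for pile C with g(k) = mex{g(k−s) : s ∈ {2, 4, 5}, s ≤ k}:
g(0) = mex{} = 0
g(1) = mex{} = 0
g(2) = mex{0} = 1
g(3) = mex{0} = 1
g(4) = mex{0,1} = 2
g(5) = mex{0,1} = 2
g(6) = mex{0,1,2} = 3
g(7) = mex{1,2} = 0
g(8) = mex{1,2,3} = 0
So g(8) = 0.
The value of a disjunctive sum is the nim-sum of the parts.
Combined value = 0 XOR 1 XOR 0 = 1.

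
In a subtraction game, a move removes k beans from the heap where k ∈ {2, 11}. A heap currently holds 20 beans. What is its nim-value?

1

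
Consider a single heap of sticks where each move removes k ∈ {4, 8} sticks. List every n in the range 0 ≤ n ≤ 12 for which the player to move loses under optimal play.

Compute g(0), g(1), … for moves {4, 8}:
k:     0  1  2  3  4  5  6  7  8  9 10 11 12
g(k):  0  0  0  0  1  1  1  1  2  2  2  2  0
The P-positions (g = 0) in 0..12 are 0, 1, 2, 3, 12.

0, 1, 2, 3, 12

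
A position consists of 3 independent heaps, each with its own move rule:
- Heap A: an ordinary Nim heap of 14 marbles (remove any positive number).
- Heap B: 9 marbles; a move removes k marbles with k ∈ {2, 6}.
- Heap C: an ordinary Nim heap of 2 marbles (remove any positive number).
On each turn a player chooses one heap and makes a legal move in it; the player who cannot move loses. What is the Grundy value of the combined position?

12

Heap A is a plain Nim heap of size 14, so its Grundy value is 14.
Build the Grundy sequence for heap B with g(k) = mex{g(k−s) : s ∈ {2, 6}, s ≤ k}:
g(0) = mex{} = 0
g(1) = mex{} = 0
g(2) = mex{0} = 1
g(3) = mex{0} = 1
g(4) = mex{1} = 0
g(5) = mex{1} = 0
g(6) = mex{0} = 1
g(7) = mex{0} = 1
g(8) = mex{1} = 0
g(9) = mex{1} = 0
So g(9) = 0.
Heap C is a plain Nim heap of size 2, so its Grundy value is 2.
By the Sprague-Grundy theorem, the Grundy value of a sum of independent games is the XOR of the component values.
Combined value = 14 XOR 0 XOR 2 = 12.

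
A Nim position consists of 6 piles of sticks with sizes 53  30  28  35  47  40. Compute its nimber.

Nim-sum: 53 ^ 30 ^ 28 ^ 35 ^ 47 ^ 40 = 19.

19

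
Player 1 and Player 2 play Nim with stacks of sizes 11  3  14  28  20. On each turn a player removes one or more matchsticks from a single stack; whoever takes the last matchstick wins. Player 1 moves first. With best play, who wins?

Player 1 wins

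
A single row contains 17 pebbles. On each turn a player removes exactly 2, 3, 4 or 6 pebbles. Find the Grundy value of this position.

0

Build the Grundy sequence with g(k) = mex{g(k−s) : s ∈ {2, 3, 4, 6}, s ≤ k}:
k:     0  1  2  3  4  5  6  7  8  9 10 11 12 13 14 15 16 17
g(k):  0  0  1  1  2  2  3  3  0  0  1  1  2  2  3  3  0  0
So g(17) = 0.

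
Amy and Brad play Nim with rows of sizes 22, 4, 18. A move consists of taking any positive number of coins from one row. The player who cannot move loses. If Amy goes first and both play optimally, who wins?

In binary:
  10110  (22)
  00100  (4)
  10010  (18)
  -----
  00000  (0)
The nim-sum is 0, so this is a P-position: the player to move is in a losing position under optimal play; Amy is about to move from it and so loses — Brad wins.

Brad wins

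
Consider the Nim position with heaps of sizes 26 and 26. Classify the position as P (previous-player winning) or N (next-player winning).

P-position

Nim-sum: 26 XOR 26 = 0.
The nim-sum is 0, so this is a P-position: the player to move is in a losing position under optimal play.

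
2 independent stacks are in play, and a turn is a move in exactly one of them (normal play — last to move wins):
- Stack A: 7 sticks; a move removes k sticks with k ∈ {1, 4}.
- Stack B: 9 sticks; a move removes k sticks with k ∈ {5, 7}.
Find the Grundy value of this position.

Grundy values for stack A (subtraction set {1, 4}):
k:     0  1  2  3  4  5  6  7
g(k):  0  1  0  1  2  0  1  0
So g(7) = 0.
Grundy values for stack B (subtraction set {5, 7}):
k:     0  1  2  3  4  5  6  7  8  9
g(k):  0  0  0  0  0  1  1  1  1  1
So g(9) = 1.
The value of a disjunctive sum is the nim-sum of the parts.
Combined value = 0 XOR 1 = 1.

1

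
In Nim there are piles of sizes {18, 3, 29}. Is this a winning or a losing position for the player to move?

In binary:
  10010  (18)
  00011  (3)
  11101  (29)
  -----
  01100  (12)
The nim-sum is 12 ≠ 0, so this is an N-position: the player to move can win.

Winning position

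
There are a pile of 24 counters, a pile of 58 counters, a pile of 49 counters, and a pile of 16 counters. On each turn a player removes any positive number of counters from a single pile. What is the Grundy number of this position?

3

Nim-sum: 24 XOR 58 XOR 49 XOR 16 = 3.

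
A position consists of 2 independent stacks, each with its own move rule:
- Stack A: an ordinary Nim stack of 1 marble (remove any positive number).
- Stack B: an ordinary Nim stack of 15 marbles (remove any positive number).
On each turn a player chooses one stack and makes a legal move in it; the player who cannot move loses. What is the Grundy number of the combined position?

Stack A is a plain Nim stack of size 1, so its Grundy value is 1.
Stack B is a plain Nim stack of size 15, so its Grundy value is 15.
The value of a disjunctive sum is the nim-sum of the parts.
Combined value = 1 XOR 15 = 14.

14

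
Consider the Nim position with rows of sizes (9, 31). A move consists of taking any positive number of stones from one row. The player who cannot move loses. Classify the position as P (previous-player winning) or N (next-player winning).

Compute the nim-sum pairwise:
9 XOR 31 = 22
The nim-sum is 22 ≠ 0, so this is an N-position: the player to move can win.

N-position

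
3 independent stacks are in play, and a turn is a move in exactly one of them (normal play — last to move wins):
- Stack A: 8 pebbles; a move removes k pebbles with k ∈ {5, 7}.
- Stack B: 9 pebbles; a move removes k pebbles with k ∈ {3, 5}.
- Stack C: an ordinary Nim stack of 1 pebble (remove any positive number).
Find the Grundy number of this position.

Grundy values for stack A (subtraction set {5, 7}):
k:     0  1  2  3  4  5  6  7  8
g(k):  0  0  0  0  0  1  1  1  1
So g(8) = 1.
Grundy values for stack B (subtraction set {3, 5}):
g(0) = mex{} = 0
g(1) = mex{} = 0
g(2) = mex{} = 0
g(3) = mex{0} = 1
g(4) = mex{0} = 1
g(5) = mex{0} = 1
g(6) = mex{0,1} = 2
g(7) = mex{0,1} = 2
g(8) = mex{1} = 0
g(9) = mex{1,2} = 0
So g(9) = 0.
Stack C is a plain Nim stack of size 1, so its Grundy value is 1.
The value of a disjunctive sum is the nim-sum of the parts.
Combined value = 1 XOR 0 XOR 1 = 0.

0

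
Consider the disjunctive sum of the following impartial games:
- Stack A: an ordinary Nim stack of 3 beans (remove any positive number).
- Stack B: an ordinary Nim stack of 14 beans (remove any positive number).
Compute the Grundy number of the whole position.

13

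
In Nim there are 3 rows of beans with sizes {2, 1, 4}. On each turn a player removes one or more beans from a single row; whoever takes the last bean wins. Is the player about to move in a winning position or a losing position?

Write each in binary and XOR column by column:
  010  (2)
  001  (1)
  100  (4)
  ---
  111  (7)
The nim-sum is 7 ≠ 0, so this is an N-position: the player to move can win.

Winning position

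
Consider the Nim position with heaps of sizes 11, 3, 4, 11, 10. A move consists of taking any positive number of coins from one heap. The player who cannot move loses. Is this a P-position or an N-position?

N-position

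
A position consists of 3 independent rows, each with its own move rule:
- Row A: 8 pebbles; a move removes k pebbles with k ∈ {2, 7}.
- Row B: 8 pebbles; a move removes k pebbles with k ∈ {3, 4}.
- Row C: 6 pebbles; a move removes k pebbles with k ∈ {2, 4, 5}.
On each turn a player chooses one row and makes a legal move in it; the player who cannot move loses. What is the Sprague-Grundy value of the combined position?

1

For row A, compute g(0), g(1), … with moves {2, 7}:
k:     0  1  2  3  4  5  6  7  8
g(k):  0  0  1  1  0  0  1  1  2
So g(8) = 2.
Grundy values for row B (subtraction set {3, 4}):
g(0) = mex{} = 0
g(1) = mex{} = 0
g(2) = mex{} = 0
g(3) = mex{0} = 1
g(4) = mex{0} = 1
g(5) = mex{0} = 1
g(6) = mex{0,1} = 2
g(7) = mex{1} = 0
g(8) = mex{1} = 0
So g(8) = 0.
Grundy values for row C (subtraction set {2, 4, 5}):
g(0) = mex{} = 0
g(1) = mex{} = 0
g(2) = mex{0} = 1
g(3) = mex{0} = 1
g(4) = mex{0,1} = 2
g(5) = mex{0,1} = 2
g(6) = mex{0,1,2} = 3
So g(6) = 3.
The value of a disjunctive sum is the nim-sum of the parts.
Combined value = 2 ⊕ 0 ⊕ 3 = 1.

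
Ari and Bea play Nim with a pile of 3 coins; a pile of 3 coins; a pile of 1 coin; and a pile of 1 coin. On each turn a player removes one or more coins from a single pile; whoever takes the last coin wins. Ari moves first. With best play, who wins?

Nim-sum: 3 ^ 3 ^ 1 ^ 1 = 0.
The nim-sum is 0, so this is a P-position: the player to move is in a losing position under optimal play; Ari is about to move from it and so loses — Bea wins.

Bea wins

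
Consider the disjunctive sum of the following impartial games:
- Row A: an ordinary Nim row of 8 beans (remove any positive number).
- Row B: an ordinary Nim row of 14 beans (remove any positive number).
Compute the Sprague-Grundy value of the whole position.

6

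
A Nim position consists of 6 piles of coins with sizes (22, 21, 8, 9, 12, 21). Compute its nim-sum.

Write each in binary and XOR column by column:
  10110  (22)
  10101  (21)
  01000  (8)
  01001  (9)
  01100  (12)
  10101  (21)
  -----
  11011  (27)

27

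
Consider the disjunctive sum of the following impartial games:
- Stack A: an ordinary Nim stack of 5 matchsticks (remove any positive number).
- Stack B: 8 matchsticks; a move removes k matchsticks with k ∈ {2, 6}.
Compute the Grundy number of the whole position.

Stack A is a plain Nim stack of size 5, so its Grundy value is 5.
Build the Grundy sequence for stack B with g(k) = mex{g(k−s) : s ∈ {2, 6}, s ≤ k}:
g(0) = mex{} = 0
g(1) = mex{} = 0
g(2) = mex{0} = 1
g(3) = mex{0} = 1
g(4) = mex{1} = 0
g(5) = mex{1} = 0
g(6) = mex{0} = 1
g(7) = mex{0} = 1
g(8) = mex{1} = 0
So g(8) = 0.
The value of a disjunctive sum is the nim-sum of the parts.
Combined value = 5 XOR 0 = 5.

5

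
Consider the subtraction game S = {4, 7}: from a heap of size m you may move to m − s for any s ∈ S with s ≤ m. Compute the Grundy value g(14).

0

Compute g(0), g(1), … for moves {4, 7}:
k:     0  1  2  3  4  5  6  7  8  9 10 11 12 13 14
g(k):  0  0  0  0  1  1  1  1  2  2  2  0  0  0  0
So g(14) = 0.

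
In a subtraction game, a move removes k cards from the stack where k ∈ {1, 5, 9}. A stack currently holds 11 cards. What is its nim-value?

1

Compute g(0), g(1), … for moves {1, 5, 9}:
k:     0  1  2  3  4  5  6  7  8  9 10 11
g(k):  0  1  0  1  0  1  0  1  0  1  0  1
So g(11) = 1.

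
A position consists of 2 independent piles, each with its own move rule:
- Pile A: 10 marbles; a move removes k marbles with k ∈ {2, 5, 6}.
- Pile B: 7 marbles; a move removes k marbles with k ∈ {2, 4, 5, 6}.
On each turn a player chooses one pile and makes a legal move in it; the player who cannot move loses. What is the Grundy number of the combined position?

Build the Grundy sequence for pile A with g(k) = mex{g(k−s) : s ∈ {2, 5, 6}, s ≤ k}:
g(0) = mex{} = 0
g(1) = mex{} = 0
g(2) = mex{0} = 1
g(3) = mex{0} = 1
g(4) = mex{1} = 0
g(5) = mex{0,1} = 2
g(6) = mex{0} = 1
g(7) = mex{0,1,2} = 3
g(8) = mex{1} = 0
g(9) = mex{0,1,3} = 2
g(10) = mex{0,2} = 1
So g(10) = 1.
Build the Grundy sequence for pile B with g(k) = mex{g(k−s) : s ∈ {2, 4, 5, 6}, s ≤ k}:
k:     0  1  2  3  4  5  6  7
g(k):  0  0  1  1  2  2  3  3
So g(7) = 3.
The value of a disjunctive sum is the nim-sum of the parts.
Combined value = 1 ⊕ 3 = 2.

2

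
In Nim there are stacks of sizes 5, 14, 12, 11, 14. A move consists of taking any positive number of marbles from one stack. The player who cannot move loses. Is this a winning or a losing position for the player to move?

Compute the nim-sum pairwise:
5 ^ 14 = 11
11 ^ 12 = 7
7 ^ 11 = 12
12 ^ 14 = 2
The nim-sum is 2 ≠ 0, so this is an N-position: the player to move can win.

Winning position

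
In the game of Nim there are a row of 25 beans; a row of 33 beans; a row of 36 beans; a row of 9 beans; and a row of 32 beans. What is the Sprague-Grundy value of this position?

53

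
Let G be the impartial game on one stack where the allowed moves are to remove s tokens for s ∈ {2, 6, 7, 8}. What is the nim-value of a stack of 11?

Grundy values for subtraction set {2, 6, 7, 8}:
g(0) = mex{} = 0
g(1) = mex{} = 0
g(2) = mex{0} = 1
g(3) = mex{0} = 1
g(4) = mex{1} = 0
g(5) = mex{1} = 0
g(6) = mex{0} = 1
g(7) = mex{0} = 1
g(8) = mex{0,1} = 2
g(9) = mex{0,1} = 2
g(10) = mex{0,1,2} = 3
g(11) = mex{0,1,2} = 3
So g(11) = 3.

3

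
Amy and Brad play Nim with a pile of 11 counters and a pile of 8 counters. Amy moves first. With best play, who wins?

Compute the nim-sum pairwise:
11 ⊕ 8 = 3
The nim-sum is 3 ≠ 0, so this is an N-position: the player to move can win; Amy has a winning move.

Amy wins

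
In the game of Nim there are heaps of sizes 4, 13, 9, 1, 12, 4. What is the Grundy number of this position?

9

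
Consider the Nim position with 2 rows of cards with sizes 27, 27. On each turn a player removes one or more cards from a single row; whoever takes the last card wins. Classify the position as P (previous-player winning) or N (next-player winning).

Write each in binary and XOR column by column:
  11011  (27)
  11011  (27)
  -----
  00000  (0)
The nim-sum is 0, so this is a P-position: the player to move is in a losing position under optimal play.

P-position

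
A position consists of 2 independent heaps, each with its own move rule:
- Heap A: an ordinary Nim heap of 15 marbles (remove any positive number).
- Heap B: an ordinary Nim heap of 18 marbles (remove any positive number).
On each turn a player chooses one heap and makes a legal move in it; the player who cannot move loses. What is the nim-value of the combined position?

29

Heap A is a plain Nim heap of size 15, so its Grundy value is 15.
Heap B is a plain Nim heap of size 18, so its Grundy value is 18.
The value of a disjunctive sum is the nim-sum of the parts.
Combined value = 15 ⊕ 18 = 29.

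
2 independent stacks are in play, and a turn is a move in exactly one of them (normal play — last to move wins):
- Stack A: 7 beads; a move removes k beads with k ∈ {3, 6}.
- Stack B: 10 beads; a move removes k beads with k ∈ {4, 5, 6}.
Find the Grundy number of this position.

Build the Grundy sequence for stack A with g(k) = mex{g(k−s) : s ∈ {3, 6}, s ≤ k}:
k:     0  1  2  3  4  5  6  7
g(k):  0  0  0  1  1  1  2  2
So g(7) = 2.
Build the Grundy sequence for stack B with g(k) = mex{g(k−s) : s ∈ {4, 5, 6}, s ≤ k}:
k:     0  1  2  3  4  5  6  7  8  9 10
g(k):  0  0  0  0  1  1  1  1  2  2  0
So g(10) = 0.
The value of a disjunctive sum is the nim-sum of the parts.
Combined value = 2 XOR 0 = 2.

2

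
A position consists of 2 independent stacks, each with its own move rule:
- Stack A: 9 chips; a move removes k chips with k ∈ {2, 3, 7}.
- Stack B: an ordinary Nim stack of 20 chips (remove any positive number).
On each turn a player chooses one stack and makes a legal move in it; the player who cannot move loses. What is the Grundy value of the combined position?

22

For stack A, compute g(0), g(1), … with moves {2, 3, 7}:
k:     0  1  2  3  4  5  6  7  8  9
g(k):  0  0  1  1  2  0  0  1  1  2
So g(9) = 2.
Stack B is a plain Nim stack of size 20, so its Grundy value is 20.
The value of a disjunctive sum is the nim-sum of the parts.
Combined value = 2 ⊕ 20 = 22.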